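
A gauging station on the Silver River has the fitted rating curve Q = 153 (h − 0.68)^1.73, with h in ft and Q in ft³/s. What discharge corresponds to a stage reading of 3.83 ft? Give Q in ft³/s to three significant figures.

1110 ft³/s

Q = 153 × (3.83 − 0.68)^1.73 = 153 × 3.15^1.73 = 1114 ft³/s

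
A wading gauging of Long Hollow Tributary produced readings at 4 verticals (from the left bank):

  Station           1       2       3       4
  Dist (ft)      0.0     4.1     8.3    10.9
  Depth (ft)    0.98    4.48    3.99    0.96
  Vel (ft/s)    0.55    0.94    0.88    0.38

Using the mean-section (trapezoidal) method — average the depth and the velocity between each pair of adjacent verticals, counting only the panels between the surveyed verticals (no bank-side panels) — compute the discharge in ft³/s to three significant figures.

Panel 1-2: Δb = 4.1 ft, d̄ = (0.98+4.48)/2 = 2.73, v̄ = (0.55+0.94)/2 = 0.745 → q = 4.1×2.73×0.745 = 8.339 ft³/s
Panel 2-3: Δb = 4.2 ft, d̄ = (4.48+3.99)/2 = 4.235, v̄ = (0.94+0.88)/2 = 0.91 → q = 4.2×4.235×0.91 = 16.19 ft³/s
Panel 3-4: Δb = 2.6 ft, d̄ = (3.99+0.96)/2 = 2.475, v̄ = (0.88+0.38)/2 = 0.63 → q = 2.6×2.475×0.63 = 4.054 ft³/s
Q = Σ q = 28.58 ft³/s

28.6 ft³/s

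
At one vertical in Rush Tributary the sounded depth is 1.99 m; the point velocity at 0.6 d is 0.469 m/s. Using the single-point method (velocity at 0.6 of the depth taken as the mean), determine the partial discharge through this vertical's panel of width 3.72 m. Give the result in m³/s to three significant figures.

3.47 m³/s

v̄ = v₀.₆ = 0.469 m/s
q = v̄ × d × w = 0.4690 × 1.99 × 3.72 = 3.472 m³/s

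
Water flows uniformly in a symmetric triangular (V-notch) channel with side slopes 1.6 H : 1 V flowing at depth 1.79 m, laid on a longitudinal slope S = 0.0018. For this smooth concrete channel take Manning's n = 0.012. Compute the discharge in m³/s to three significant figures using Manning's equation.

A = z·y² = 1.6×1.79² = 5.127 m²
P = 2y√(1+z²) = 2×1.79×√(1+1.6²) = 6.755 m
R = A/P = 5.127/6.755 = 0.7590 m
Q = (1/n)·A·R^(2/3)·S^(1/2) = (1/0.012) × 5.127 × 0.7590^(2/3) × 0.0018^(1/2) = 15.08 m³/s

15.1 m³/s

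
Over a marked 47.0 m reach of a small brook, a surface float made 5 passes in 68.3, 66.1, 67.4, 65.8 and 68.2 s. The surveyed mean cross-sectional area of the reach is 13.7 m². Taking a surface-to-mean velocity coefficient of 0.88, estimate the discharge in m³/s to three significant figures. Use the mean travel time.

t̄ = (68.3 + 66.1 + 67.4 + 65.8 + 68.2) / 5 = 67.16 s
v_surface = L / t̄ = 47.0 / 67.16 = 0.6998 m/s
v_mean = 0.88 × 0.6998 = 0.6158 m/s
Q = A × v_mean = 13.7 × 0.6158 = 8.437 m³/s

8.44 m³/s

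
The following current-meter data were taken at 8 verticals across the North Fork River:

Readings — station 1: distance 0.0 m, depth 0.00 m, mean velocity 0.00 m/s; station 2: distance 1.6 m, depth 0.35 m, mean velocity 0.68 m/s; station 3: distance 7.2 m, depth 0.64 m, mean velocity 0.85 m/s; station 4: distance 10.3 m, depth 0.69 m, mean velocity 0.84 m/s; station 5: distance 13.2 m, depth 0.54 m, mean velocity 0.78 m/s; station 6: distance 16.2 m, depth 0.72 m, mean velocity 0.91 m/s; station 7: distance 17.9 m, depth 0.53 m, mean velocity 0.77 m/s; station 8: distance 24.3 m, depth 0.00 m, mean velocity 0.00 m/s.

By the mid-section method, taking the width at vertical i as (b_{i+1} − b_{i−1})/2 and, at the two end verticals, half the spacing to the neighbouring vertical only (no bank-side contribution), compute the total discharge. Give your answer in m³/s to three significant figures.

w_2 = (7.2 − 0.0)/2 = 3.6 m; q_2 = 0.68 × 0.35 × 3.6 = 0.8568 m³/s
w_3 = (10.3 − 1.6)/2 = 4.35 m; q_3 = 0.85 × 0.64 × 4.35 = 2.366 m³/s
w_4 = (13.2 − 7.2)/2 = 3 m; q_4 = 0.84 × 0.69 × 3 = 1.739 m³/s
w_5 = (16.2 − 10.3)/2 = 2.95 m; q_5 = 0.78 × 0.54 × 2.95 = 1.243 m³/s
w_6 = (17.9 − 13.2)/2 = 2.35 m; q_6 = 0.91 × 0.72 × 2.35 = 1.540 m³/s
w_7 = (24.3 − 16.2)/2 = 4.05 m; q_7 = 0.77 × 0.53 × 4.05 = 1.653 m³/s
Stations 1, 8 contribute zero (depth or velocity is 0).
Q = Σ qᵢ = 9.397 m³/s

9.40 m³/s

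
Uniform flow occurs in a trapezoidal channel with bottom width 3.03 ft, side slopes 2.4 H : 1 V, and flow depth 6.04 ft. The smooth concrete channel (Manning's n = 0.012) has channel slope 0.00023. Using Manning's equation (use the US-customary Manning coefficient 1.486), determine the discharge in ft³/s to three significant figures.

420 ft³/s

A = (b + z·y)·y = (3.03 + 2.4×6.04)×6.04 = 105.9 ft²
P = b + 2y√(1+z²) = 3.03 + 2×6.04×√(1+2.4²) = 34.44 ft
R = A/P = 105.9/34.44 = 3.074 ft
Q = (1.486/n)·A·R^(2/3)·S^(1/2) = (1.486/0.012) × 105.9 × 3.074^(2/3) × 0.00023^(1/2) = 420.3 ft³/s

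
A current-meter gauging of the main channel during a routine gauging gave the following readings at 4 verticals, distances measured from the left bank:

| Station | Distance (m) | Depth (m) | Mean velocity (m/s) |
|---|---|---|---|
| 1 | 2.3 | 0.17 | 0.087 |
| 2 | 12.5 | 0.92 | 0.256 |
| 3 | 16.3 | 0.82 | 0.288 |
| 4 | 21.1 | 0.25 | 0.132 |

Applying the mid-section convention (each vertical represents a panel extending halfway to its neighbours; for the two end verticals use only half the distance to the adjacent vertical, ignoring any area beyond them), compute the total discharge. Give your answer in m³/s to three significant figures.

2.82 m³/s

w_1 = (12.5 − 2.3)/2 = 5.1 m; q_1 = 0.087 × 0.17 × 5.1 = 0.07543 m³/s
w_2 = (16.3 − 2.3)/2 = 7 m; q_2 = 0.256 × 0.92 × 7 = 1.649 m³/s
w_3 = (21.1 − 12.5)/2 = 4.3 m; q_3 = 0.288 × 0.82 × 4.3 = 1.015 m³/s
w_4 = (21.1 − 16.3)/2 = 2.4 m; q_4 = 0.132 × 0.25 × 2.4 = 0.07920 m³/s
Q = Σ qᵢ = 2.819 m³/s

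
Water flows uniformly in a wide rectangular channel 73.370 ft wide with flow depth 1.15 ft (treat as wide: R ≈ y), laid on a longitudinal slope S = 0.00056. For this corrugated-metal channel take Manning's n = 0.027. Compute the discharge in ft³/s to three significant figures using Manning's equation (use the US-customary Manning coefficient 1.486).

A = b·y = 73.370 × 1.15 = 84.38 ft²
Wide channel: R ≈ y = 1.15 ft
Q = (1.486/n)·A·R^(2/3)·S^(1/2) = (1.486/0.027) × 84.38 × 1.150^(2/3) × 0.00056^(1/2) = 120.6 ft³/s

121 ft³/s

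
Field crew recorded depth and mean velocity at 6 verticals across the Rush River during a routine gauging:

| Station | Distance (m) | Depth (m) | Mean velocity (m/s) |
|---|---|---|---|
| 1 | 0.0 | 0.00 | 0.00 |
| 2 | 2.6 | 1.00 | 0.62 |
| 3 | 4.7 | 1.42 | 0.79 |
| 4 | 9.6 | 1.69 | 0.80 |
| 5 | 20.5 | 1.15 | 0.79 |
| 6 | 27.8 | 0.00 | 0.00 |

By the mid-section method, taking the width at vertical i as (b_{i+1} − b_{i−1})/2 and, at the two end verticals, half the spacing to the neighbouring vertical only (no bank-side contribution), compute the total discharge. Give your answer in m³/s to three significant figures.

24.3 m³/s

w_2 = (4.7 − 0.0)/2 = 2.35 m; q_2 = 0.62 × 1.00 × 2.35 = 1.457 m³/s
w_3 = (9.6 − 2.6)/2 = 3.5 m; q_3 = 0.79 × 1.42 × 3.5 = 3.926 m³/s
w_4 = (20.5 − 4.7)/2 = 7.9 m; q_4 = 0.80 × 1.69 × 7.9 = 10.68 m³/s
w_5 = (27.8 − 9.6)/2 = 9.1 m; q_5 = 0.79 × 1.15 × 9.1 = 8.267 m³/s
Stations 1, 6 contribute zero (depth or velocity is 0).
Q = Σ qᵢ = 24.33 m³/s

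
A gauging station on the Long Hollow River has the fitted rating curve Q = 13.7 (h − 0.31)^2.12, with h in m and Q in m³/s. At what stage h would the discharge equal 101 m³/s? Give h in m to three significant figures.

2.88 m

h − h₀ = (Q/C)^(1/b) = (101/13.7)^(1/2.12) = 2.566 m
h = 0.31 + 2.566 = 2.876 m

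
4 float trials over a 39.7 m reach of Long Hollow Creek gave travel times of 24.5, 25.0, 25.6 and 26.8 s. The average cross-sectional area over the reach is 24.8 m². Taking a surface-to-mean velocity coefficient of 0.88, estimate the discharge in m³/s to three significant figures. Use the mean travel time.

t̄ = (24.5 + 25.0 + 25.6 + 26.8) / 4 = 25.475 s
v_surface = L / t̄ = 39.7 / 25.475 = 1.558 m/s
v_mean = 0.88 × 1.558 = 1.371 m/s
Q = A × v_mean = 24.8 × 1.371 = 34.01 m³/s

34.0 m³/s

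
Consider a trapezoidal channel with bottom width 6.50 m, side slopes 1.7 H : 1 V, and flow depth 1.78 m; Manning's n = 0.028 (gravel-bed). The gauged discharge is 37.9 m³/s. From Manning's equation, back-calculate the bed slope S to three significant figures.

A = (b + z·y)·y = (6.50 + 1.7×1.78)×1.78 = 16.96 m²
P = b + 2y√(1+z²) = 6.50 + 2×1.78×√(1+1.7²) = 13.52 m
R = A/P = 16.96/13.52 = 1.254 m
S = (Q·n / (1·A·R^(2/3)))² = (37.9×0.028 / (1×16.96×1.163))² = 0.002896

0.00290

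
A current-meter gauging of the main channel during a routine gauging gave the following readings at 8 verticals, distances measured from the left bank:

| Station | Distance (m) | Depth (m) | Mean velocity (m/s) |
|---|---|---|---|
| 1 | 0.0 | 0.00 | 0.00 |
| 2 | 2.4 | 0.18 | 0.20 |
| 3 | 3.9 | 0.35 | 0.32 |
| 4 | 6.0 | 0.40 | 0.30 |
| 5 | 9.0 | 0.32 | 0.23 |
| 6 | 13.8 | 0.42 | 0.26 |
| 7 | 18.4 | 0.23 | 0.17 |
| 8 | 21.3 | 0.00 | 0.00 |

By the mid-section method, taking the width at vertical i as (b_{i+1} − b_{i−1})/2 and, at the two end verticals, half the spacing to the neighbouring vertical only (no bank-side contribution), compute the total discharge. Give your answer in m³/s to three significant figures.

1.52 m³/s

w_2 = (3.9 − 0.0)/2 = 1.95 m; q_2 = 0.20 × 0.18 × 1.95 = 0.07020 m³/s
w_3 = (6.0 − 2.4)/2 = 1.8 m; q_3 = 0.32 × 0.35 × 1.8 = 0.2016 m³/s
w_4 = (9.0 − 3.9)/2 = 2.55 m; q_4 = 0.30 × 0.40 × 2.55 = 0.3060 m³/s
w_5 = (13.8 − 6.0)/2 = 3.9 m; q_5 = 0.23 × 0.32 × 3.9 = 0.2870 m³/s
w_6 = (18.4 − 9.0)/2 = 4.7 m; q_6 = 0.26 × 0.42 × 4.7 = 0.5132 m³/s
w_7 = (21.3 − 13.8)/2 = 3.75 m; q_7 = 0.17 × 0.23 × 3.75 = 0.1466 m³/s
Stations 1, 8 contribute zero (depth or velocity is 0).
Q = Σ qᵢ = 1.525 m³/s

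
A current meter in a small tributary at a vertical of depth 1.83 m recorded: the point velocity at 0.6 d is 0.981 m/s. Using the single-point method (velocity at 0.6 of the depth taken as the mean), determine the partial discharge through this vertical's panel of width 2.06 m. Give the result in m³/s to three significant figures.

3.70 m³/s

v̄ = v₀.₆ = 0.981 m/s
q = v̄ × d × w = 0.9810 × 1.83 × 2.06 = 3.698 m³/s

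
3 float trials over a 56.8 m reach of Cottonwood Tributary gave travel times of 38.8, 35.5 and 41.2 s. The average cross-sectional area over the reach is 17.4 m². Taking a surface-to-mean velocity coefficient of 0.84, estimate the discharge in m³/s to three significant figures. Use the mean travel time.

t̄ = (38.8 + 35.5 + 41.2) / 3 = 38.5 s
v_surface = L / t̄ = 56.8 / 38.5 = 1.475 m/s
v_mean = 0.84 × 1.475 = 1.239 m/s
Q = A × v_mean = 17.4 × 1.239 = 21.56 m³/s

21.6 m³/s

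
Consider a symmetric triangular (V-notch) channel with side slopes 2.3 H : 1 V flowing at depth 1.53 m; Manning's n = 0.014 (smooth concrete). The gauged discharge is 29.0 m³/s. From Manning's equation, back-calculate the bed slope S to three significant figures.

0.00912

A = z·y² = 2.3×1.53² = 5.384 m²
P = 2y√(1+z²) = 2×1.53×√(1+2.3²) = 7.674 m
R = A/P = 5.384/7.674 = 0.7016 m
S = (Q·n / (1·A·R^(2/3)))² = (29.0×0.014 / (1×5.384×0.7895))² = 0.009122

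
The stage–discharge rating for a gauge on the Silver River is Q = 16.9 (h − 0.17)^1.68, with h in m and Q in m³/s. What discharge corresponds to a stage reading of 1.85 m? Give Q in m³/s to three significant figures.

Q = 16.9 × (1.85 − 0.17)^1.68 = 16.9 × 1.68^1.68 = 40.40 m³/s

40.4 m³/s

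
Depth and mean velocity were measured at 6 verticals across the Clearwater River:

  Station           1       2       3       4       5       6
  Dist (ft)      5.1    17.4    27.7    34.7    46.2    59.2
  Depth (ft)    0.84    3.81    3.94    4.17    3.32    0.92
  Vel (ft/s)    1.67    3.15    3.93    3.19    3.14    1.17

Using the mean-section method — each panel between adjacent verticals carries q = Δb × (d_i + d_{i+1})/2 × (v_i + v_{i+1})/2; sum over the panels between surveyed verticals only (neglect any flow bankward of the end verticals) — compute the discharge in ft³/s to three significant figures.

Panel 1-2: Δb = 12.3 ft, d̄ = (0.84+3.81)/2 = 2.325, v̄ = (1.67+3.15)/2 = 2.41 → q = 12.3×2.325×2.41 = 68.92 ft³/s
Panel 2-3: Δb = 10.3 ft, d̄ = (3.81+3.94)/2 = 3.875, v̄ = (3.15+3.93)/2 = 3.54 → q = 10.3×3.875×3.54 = 141.3 ft³/s
Panel 3-4: Δb = 7 ft, d̄ = (3.94+4.17)/2 = 4.055, v̄ = (3.93+3.19)/2 = 3.56 → q = 7×4.055×3.56 = 101.1 ft³/s
Panel 4-5: Δb = 11.5 ft, d̄ = (4.17+3.32)/2 = 3.745, v̄ = (3.19+3.14)/2 = 3.165 → q = 11.5×3.745×3.165 = 136.3 ft³/s
Panel 5-6: Δb = 13 ft, d̄ = (3.32+0.92)/2 = 2.12, v̄ = (3.14+1.17)/2 = 2.155 → q = 13×2.12×2.155 = 59.39 ft³/s
Q = Σ q = 507.0 ft³/s

507 ft³/s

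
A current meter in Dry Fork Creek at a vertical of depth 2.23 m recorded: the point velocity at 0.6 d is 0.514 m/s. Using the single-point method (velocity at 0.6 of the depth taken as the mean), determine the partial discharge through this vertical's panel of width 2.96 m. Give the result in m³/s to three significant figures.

3.39 m³/s

v̄ = v₀.₆ = 0.514 m/s
q = v̄ × d × w = 0.5140 × 2.23 × 2.96 = 3.393 m³/s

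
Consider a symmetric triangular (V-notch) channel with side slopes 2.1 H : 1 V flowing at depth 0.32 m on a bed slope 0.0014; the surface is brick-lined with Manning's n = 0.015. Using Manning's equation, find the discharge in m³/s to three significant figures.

A = z·y² = 2.1×0.32² = 0.2150 m²
P = 2y√(1+z²) = 2×0.32×√(1+2.1²) = 1.489 m
R = A/P = 0.2150/1.489 = 0.1445 m
Q = (1/n)·A·R^(2/3)·S^(1/2) = (1/0.015) × 0.2150 × 0.1445^(2/3) × 0.0014^(1/2) = 0.1477 m³/s

0.148 m³/s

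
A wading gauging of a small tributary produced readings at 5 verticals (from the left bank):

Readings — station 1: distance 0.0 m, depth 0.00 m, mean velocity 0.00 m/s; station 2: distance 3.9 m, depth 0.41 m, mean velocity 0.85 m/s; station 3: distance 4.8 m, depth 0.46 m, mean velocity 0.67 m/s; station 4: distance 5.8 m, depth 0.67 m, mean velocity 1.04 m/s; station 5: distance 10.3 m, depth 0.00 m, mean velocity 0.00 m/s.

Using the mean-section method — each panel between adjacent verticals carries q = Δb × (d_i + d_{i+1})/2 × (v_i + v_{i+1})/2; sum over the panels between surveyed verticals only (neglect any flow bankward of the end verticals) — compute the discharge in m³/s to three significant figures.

Panel 1-2: Δb = 3.9 m, d̄ = (0.00+0.41)/2 = 0.205, v̄ = (0.00+0.85)/2 = 0.425 → q = 3.9×0.205×0.425 = 0.3398 m³/s
Panel 2-3: Δb = 0.9 m, d̄ = (0.41+0.46)/2 = 0.435, v̄ = (0.85+0.67)/2 = 0.76 → q = 0.9×0.435×0.76 = 0.2975 m³/s
Panel 3-4: Δb = 1 m, d̄ = (0.46+0.67)/2 = 0.565, v̄ = (0.67+1.04)/2 = 0.855 → q = 1×0.565×0.855 = 0.4831 m³/s
Panel 4-5: Δb = 4.5 m, d̄ = (0.67+0.00)/2 = 0.335, v̄ = (1.04+0.00)/2 = 0.52 → q = 4.5×0.335×0.52 = 0.7839 m³/s
Q = Σ q = 1.904 m³/s

1.90 m³/s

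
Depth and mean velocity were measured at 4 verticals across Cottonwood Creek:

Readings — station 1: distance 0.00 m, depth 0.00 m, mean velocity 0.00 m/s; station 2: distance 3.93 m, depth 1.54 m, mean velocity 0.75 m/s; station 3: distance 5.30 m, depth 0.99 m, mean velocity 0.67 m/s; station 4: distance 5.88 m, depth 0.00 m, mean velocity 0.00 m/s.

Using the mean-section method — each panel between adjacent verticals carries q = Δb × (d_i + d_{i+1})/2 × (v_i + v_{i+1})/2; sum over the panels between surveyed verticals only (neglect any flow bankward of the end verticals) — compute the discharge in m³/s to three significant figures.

Panel 1-2: Δb = 3.93 m, d̄ = (0.00+1.54)/2 = 0.77, v̄ = (0.00+0.75)/2 = 0.375 → q = 3.93×0.77×0.375 = 1.135 m³/s
Panel 2-3: Δb = 1.37 m, d̄ = (1.54+0.99)/2 = 1.265, v̄ = (0.75+0.67)/2 = 0.71 → q = 1.37×1.265×0.71 = 1.230 m³/s
Panel 3-4: Δb = 0.58 m, d̄ = (0.99+0.00)/2 = 0.495, v̄ = (0.67+0.00)/2 = 0.335 → q = 0.58×0.495×0.335 = 0.09618 m³/s
Q = Σ q = 2.461 m³/s

2.46 m³/s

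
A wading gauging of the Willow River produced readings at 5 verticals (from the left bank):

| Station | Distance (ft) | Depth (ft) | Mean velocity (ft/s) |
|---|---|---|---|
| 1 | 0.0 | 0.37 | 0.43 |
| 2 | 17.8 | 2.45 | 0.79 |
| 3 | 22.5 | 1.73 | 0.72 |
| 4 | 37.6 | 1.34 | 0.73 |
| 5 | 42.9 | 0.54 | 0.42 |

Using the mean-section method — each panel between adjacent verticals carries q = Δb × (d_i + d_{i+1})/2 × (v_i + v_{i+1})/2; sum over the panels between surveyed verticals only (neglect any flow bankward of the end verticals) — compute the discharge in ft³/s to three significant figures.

42.4 ft³/s

Panel 1-2: Δb = 17.8 ft, d̄ = (0.37+2.45)/2 = 1.41, v̄ = (0.43+0.79)/2 = 0.61 → q = 17.8×1.41×0.61 = 15.31 ft³/s
Panel 2-3: Δb = 4.7 ft, d̄ = (2.45+1.73)/2 = 2.09, v̄ = (0.79+0.72)/2 = 0.755 → q = 4.7×2.09×0.755 = 7.416 ft³/s
Panel 3-4: Δb = 15.1 ft, d̄ = (1.73+1.34)/2 = 1.535, v̄ = (0.72+0.73)/2 = 0.725 → q = 15.1×1.535×0.725 = 16.80 ft³/s
Panel 4-5: Δb = 5.3 ft, d̄ = (1.34+0.54)/2 = 0.94, v̄ = (0.73+0.42)/2 = 0.575 → q = 5.3×0.94×0.575 = 2.865 ft³/s
Q = Σ q = 42.40 ft³/s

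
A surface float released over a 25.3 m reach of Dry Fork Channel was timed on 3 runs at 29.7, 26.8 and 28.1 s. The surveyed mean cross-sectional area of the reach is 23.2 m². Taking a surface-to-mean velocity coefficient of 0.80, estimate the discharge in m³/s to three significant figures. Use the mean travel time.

16.7 m³/s

t̄ = (29.7 + 26.8 + 28.1) / 3 = 28.2 s
v_surface = L / t̄ = 25.3 / 28.2 = 0.8972 m/s
v_mean = 0.80 × 0.8972 = 0.7177 m/s
Q = A × v_mean = 23.2 × 0.7177 = 16.65 m³/s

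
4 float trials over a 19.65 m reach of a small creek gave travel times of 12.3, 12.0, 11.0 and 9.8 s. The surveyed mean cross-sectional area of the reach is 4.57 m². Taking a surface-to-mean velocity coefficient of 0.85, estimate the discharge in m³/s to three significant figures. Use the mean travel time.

6.77 m³/s

t̄ = (12.3 + 12.0 + 11.0 + 9.8) / 4 = 11.275 s
v_surface = L / t̄ = 19.65 / 11.275 = 1.743 m/s
v_mean = 0.85 × 1.743 = 1.481 m/s
Q = A × v_mean = 4.57 × 1.481 = 6.770 m³/s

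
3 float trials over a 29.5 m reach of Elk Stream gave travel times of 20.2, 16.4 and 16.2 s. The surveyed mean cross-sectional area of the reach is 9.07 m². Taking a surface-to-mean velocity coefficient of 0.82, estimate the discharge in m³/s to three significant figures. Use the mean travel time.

t̄ = (20.2 + 16.4 + 16.2) / 3 = 17.6 s
v_surface = L / t̄ = 29.5 / 17.6 = 1.676 m/s
v_mean = 0.82 × 1.676 = 1.374 m/s
Q = A × v_mean = 9.07 × 1.374 = 12.47 m³/s

12.5 m³/s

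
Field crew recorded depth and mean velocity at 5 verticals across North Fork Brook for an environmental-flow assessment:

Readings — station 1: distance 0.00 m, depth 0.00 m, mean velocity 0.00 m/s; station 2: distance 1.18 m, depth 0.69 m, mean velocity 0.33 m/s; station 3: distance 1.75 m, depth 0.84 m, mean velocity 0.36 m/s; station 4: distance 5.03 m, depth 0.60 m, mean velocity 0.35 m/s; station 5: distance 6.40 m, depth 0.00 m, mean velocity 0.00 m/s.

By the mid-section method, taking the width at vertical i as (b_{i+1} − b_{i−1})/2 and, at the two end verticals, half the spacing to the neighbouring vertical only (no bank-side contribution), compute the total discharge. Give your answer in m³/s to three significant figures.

1.27 m³/s

w_2 = (1.75 − 0.00)/2 = 0.875 m; q_2 = 0.33 × 0.69 × 0.875 = 0.1992 m³/s
w_3 = (5.03 − 1.18)/2 = 1.925 m; q_3 = 0.36 × 0.84 × 1.925 = 0.5821 m³/s
w_4 = (6.40 − 1.75)/2 = 2.325 m; q_4 = 0.35 × 0.60 × 2.325 = 0.4883 m³/s
Stations 1, 5 contribute zero (depth or velocity is 0).
Q = Σ qᵢ = 1.270 m³/s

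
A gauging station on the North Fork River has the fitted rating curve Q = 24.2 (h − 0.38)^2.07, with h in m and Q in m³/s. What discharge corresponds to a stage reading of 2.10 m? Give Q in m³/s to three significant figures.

74.4 m³/s

Q = 24.2 × (2.10 − 0.38)^2.07 = 24.2 × 1.72^2.07 = 74.36 m³/s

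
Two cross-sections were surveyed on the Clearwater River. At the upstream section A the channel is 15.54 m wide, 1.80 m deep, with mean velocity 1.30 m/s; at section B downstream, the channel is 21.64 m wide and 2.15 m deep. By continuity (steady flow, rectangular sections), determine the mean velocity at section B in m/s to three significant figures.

Q = A₁V₁ = (15.54×1.80) × 1.30 = 36.36 m³/s
A₂ = 21.64 × 2.15 = 46.53 m²
V₂ = Q/A₂ = 36.36/46.53 = 0.7816 m/s

0.782 m/s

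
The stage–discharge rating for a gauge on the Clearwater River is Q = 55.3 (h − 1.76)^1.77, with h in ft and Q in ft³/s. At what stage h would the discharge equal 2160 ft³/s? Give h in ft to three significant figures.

9.69 ft

h − h₀ = (Q/C)^(1/b) = (2160/55.3)^(1/1.77) = 7.930 ft
h = 1.76 + 7.930 = 9.690 ft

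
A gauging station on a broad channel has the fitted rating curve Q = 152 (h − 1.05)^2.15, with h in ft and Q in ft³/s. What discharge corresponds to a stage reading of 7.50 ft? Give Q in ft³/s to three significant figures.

Q = 152 × (7.50 − 1.05)^2.15 = 152 × 6.45^2.15 = 8364 ft³/s

8360 ft³/s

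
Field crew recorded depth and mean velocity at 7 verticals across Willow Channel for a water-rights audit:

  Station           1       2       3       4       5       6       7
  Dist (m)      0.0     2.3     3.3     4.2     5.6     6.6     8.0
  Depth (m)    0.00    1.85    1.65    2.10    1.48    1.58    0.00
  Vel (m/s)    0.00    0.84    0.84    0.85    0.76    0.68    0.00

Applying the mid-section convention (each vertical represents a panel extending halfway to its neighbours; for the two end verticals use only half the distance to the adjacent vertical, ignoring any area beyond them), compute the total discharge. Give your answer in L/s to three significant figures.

8570 L/s

w_2 = (3.3 − 0.0)/2 = 1.65 m; q_2 = 0.84 × 1.85 × 1.65 = 2.564 m³/s
w_3 = (4.2 − 2.3)/2 = 0.95 m; q_3 = 0.84 × 1.65 × 0.95 = 1.317 m³/s
w_4 = (5.6 − 3.3)/2 = 1.15 m; q_4 = 0.85 × 2.10 × 1.15 = 2.053 m³/s
w_5 = (6.6 − 4.2)/2 = 1.2 m; q_5 = 0.76 × 1.48 × 1.2 = 1.350 m³/s
w_6 = (8.0 − 5.6)/2 = 1.2 m; q_6 = 0.68 × 1.58 × 1.2 = 1.289 m³/s
Stations 1, 7 contribute zero (depth or velocity is 0).
Q = Σ qᵢ = 8.573 m³/s
= 8.573 × 1000 = 8573 L/s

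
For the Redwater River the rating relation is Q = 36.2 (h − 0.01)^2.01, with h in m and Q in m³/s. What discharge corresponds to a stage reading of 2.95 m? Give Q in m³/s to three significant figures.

316 m³/s

Q = 36.2 × (2.95 − 0.01)^2.01 = 36.2 × 2.94^2.01 = 316.3 m³/s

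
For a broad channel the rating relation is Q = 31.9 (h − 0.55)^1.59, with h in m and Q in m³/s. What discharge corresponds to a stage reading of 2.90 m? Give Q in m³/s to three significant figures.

124 m³/s

Q = 31.9 × (2.90 − 0.55)^1.59 = 31.9 × 2.35^1.59 = 124.1 m³/s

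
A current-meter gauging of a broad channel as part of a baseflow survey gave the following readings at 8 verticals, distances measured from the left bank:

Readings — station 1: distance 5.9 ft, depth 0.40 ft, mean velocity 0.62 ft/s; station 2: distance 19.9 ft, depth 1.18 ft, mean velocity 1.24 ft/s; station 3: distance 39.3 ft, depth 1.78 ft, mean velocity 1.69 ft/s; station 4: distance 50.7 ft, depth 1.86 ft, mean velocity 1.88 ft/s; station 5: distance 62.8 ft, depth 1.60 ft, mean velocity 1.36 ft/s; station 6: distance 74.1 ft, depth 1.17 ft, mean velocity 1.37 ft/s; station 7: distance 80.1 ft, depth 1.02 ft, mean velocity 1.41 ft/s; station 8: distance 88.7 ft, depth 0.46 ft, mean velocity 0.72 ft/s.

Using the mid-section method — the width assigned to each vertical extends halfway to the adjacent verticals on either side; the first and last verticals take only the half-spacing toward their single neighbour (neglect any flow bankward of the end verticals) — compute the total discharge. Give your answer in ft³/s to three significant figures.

w_1 = (19.9 − 5.9)/2 = 7 ft; q_1 = 0.62 × 0.40 × 7 = 1.736 ft³/s
w_2 = (39.3 − 5.9)/2 = 16.7 ft; q_2 = 1.24 × 1.18 × 16.7 = 24.44 ft³/s
w_3 = (50.7 − 19.9)/2 = 15.4 ft; q_3 = 1.69 × 1.78 × 15.4 = 46.33 ft³/s
w_4 = (62.8 − 39.3)/2 = 11.75 ft; q_4 = 1.88 × 1.86 × 11.75 = 41.09 ft³/s
w_5 = (74.1 − 50.7)/2 = 11.7 ft; q_5 = 1.36 × 1.60 × 11.7 = 25.46 ft³/s
w_6 = (80.1 − 62.8)/2 = 8.65 ft; q_6 = 1.37 × 1.17 × 8.65 = 13.87 ft³/s
w_7 = (88.7 − 74.1)/2 = 7.3 ft; q_7 = 1.41 × 1.02 × 7.3 = 10.50 ft³/s
w_8 = (88.7 − 80.1)/2 = 4.3 ft; q_8 = 0.72 × 0.46 × 4.3 = 1.424 ft³/s
Q = Σ qᵢ = 164.8 ft³/s

165 ft³/s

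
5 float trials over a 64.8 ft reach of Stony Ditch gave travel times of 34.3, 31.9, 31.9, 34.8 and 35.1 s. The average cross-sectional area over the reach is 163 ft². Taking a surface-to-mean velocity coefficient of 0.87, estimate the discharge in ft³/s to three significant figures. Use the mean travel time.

273 ft³/s

t̄ = (34.3 + 31.9 + 31.9 + 34.8 + 35.1) / 5 = 33.6 s
v_surface = L / t̄ = 64.8 / 33.6 = 1.929 ft/s
v_mean = 0.87 × 1.929 = 1.678 ft/s
Q = A × v_mean = 163 × 1.678 = 273.5 ft³/s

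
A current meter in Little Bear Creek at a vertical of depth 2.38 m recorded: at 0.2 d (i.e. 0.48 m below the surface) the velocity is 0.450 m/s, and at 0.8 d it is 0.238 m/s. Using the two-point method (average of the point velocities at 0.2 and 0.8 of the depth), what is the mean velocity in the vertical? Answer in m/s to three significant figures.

0.344 m/s

v̄ = (0.450 + 0.238) / 2 = 0.3440 m/s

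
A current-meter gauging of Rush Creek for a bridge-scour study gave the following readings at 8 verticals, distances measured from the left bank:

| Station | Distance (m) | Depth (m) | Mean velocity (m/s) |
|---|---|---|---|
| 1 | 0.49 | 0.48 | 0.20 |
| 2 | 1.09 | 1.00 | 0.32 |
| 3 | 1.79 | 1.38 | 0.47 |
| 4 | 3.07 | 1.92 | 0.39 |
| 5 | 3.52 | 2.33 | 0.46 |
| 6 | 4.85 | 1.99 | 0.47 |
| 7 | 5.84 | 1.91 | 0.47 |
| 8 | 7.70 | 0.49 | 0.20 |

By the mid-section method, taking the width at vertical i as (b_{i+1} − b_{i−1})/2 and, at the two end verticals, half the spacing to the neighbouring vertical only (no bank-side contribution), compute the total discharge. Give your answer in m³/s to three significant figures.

4.94 m³/s

w_1 = (1.09 − 0.49)/2 = 0.3 m; q_1 = 0.20 × 0.48 × 0.3 = 0.02880 m³/s
w_2 = (1.79 − 0.49)/2 = 0.65 m; q_2 = 0.32 × 1.00 × 0.65 = 0.2080 m³/s
w_3 = (3.07 − 1.09)/2 = 0.99 m; q_3 = 0.47 × 1.38 × 0.99 = 0.6421 m³/s
w_4 = (3.52 − 1.79)/2 = 0.865 m; q_4 = 0.39 × 1.92 × 0.865 = 0.6477 m³/s
w_5 = (4.85 − 3.07)/2 = 0.89 m; q_5 = 0.46 × 2.33 × 0.89 = 0.9539 m³/s
w_6 = (5.84 − 3.52)/2 = 1.16 m; q_6 = 0.47 × 1.99 × 1.16 = 1.085 m³/s
w_7 = (7.70 − 4.85)/2 = 1.425 m; q_7 = 0.47 × 1.91 × 1.425 = 1.279 m³/s
w_8 = (7.70 − 5.84)/2 = 0.93 m; q_8 = 0.20 × 0.49 × 0.93 = 0.09114 m³/s
Q = Σ qᵢ = 4.936 m³/s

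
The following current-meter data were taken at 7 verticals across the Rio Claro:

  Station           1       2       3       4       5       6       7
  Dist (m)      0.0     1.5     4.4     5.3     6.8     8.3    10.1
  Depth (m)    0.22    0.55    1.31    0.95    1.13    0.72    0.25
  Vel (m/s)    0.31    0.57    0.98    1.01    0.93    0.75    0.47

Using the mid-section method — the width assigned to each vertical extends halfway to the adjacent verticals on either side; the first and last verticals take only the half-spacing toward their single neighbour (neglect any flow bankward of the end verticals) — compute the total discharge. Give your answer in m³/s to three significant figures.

w_1 = (1.5 − 0.0)/2 = 0.75 m; q_1 = 0.31 × 0.22 × 0.75 = 0.05115 m³/s
w_2 = (4.4 − 0.0)/2 = 2.2 m; q_2 = 0.57 × 0.55 × 2.2 = 0.6897 m³/s
w_3 = (5.3 − 1.5)/2 = 1.9 m; q_3 = 0.98 × 1.31 × 1.9 = 2.439 m³/s
w_4 = (6.8 − 4.4)/2 = 1.2 m; q_4 = 1.01 × 0.95 × 1.2 = 1.151 m³/s
w_5 = (8.3 − 5.3)/2 = 1.5 m; q_5 = 0.93 × 1.13 × 1.5 = 1.576 m³/s
w_6 = (10.1 − 6.8)/2 = 1.65 m; q_6 = 0.75 × 0.72 × 1.65 = 0.8910 m³/s
w_7 = (10.1 − 8.3)/2 = 0.9 m; q_7 = 0.47 × 0.25 × 0.9 = 0.1058 m³/s
Q = Σ qᵢ = 6.905 m³/s

6.90 m³/s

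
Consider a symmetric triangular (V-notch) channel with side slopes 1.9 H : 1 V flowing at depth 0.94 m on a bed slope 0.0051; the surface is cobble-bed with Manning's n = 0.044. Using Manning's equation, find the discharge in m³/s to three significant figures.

A = z·y² = 1.9×0.94² = 1.679 m²
P = 2y√(1+z²) = 2×0.94×√(1+1.9²) = 4.037 m
R = A/P = 1.679/4.037 = 0.4159 m
Q = (1/n)·A·R^(2/3)·S^(1/2) = (1/0.044) × 1.679 × 0.4159^(2/3) × 0.0051^(1/2) = 1.518 m³/s

1.52 m³/s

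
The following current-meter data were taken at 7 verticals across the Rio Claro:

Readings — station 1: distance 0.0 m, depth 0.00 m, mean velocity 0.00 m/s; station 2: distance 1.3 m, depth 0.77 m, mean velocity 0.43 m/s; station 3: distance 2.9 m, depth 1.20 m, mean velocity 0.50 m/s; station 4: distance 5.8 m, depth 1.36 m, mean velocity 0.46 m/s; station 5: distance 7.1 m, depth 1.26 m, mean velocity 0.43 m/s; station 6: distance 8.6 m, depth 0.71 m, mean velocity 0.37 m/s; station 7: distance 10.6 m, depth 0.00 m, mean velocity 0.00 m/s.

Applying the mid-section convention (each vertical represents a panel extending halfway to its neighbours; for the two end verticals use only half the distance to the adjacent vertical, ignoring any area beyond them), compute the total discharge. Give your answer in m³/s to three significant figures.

w_2 = (2.9 − 0.0)/2 = 1.45 m; q_2 = 0.43 × 0.77 × 1.45 = 0.4801 m³/s
w_3 = (5.8 − 1.3)/2 = 2.25 m; q_3 = 0.50 × 1.20 × 2.25 = 1.350 m³/s
w_4 = (7.1 − 2.9)/2 = 2.1 m; q_4 = 0.46 × 1.36 × 2.1 = 1.314 m³/s
w_5 = (8.6 − 5.8)/2 = 1.4 m; q_5 = 0.43 × 1.26 × 1.4 = 0.7585 m³/s
w_6 = (10.6 − 7.1)/2 = 1.75 m; q_6 = 0.37 × 0.71 × 1.75 = 0.4597 m³/s
Stations 1, 7 contribute zero (depth or velocity is 0).
Q = Σ qᵢ = 4.362 m³/s

4.36 m³/s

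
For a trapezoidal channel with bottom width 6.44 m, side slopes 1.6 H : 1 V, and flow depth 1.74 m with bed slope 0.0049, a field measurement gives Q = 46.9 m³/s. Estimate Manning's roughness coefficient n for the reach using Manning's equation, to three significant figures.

0.0276

A = (b + z·y)·y = (6.44 + 1.6×1.74)×1.74 = 16.05 m²
P = b + 2y√(1+z²) = 6.44 + 2×1.74×√(1+1.6²) = 13.01 m
R = A/P = 16.05/13.01 = 1.234 m
n = (1/Q)·A·R^(2/3)·S^(1/2) = (1/46.9) × 16.05 × 1.150 × 0.07000 = 0.02756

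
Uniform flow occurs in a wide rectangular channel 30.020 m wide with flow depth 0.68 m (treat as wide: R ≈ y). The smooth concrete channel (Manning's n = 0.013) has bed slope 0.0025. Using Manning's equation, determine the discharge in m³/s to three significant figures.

A = b·y = 30.020 × 0.68 = 20.41 m²
Wide channel: R ≈ y = 0.68 m
Q = (1/n)·A·R^(2/3)·S^(1/2) = (1/0.013) × 20.41 × 0.6800^(2/3) × 0.0025^(1/2) = 60.71 m³/s

60.7 m³/s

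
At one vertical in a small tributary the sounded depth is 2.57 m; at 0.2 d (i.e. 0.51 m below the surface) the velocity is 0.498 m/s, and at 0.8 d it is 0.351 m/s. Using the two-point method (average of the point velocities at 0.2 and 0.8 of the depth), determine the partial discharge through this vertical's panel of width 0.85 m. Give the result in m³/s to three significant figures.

0.927 m³/s

v̄ = (0.498 + 0.351) / 2 = 0.4245 m/s
q = v̄ × d × w = 0.4245 × 2.57 × 0.85 = 0.9273 m³/s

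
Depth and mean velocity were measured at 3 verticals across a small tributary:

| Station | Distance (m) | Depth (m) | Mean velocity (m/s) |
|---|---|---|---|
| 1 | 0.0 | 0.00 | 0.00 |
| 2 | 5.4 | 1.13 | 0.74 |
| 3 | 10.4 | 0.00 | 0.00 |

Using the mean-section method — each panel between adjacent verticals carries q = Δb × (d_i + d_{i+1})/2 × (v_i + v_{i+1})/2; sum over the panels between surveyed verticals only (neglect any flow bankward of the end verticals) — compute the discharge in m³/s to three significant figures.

2.17 m³/s

Panel 1-2: Δb = 5.4 m, d̄ = (0.00+1.13)/2 = 0.565, v̄ = (0.00+0.74)/2 = 0.37 → q = 5.4×0.565×0.37 = 1.129 m³/s
Panel 2-3: Δb = 5 m, d̄ = (1.13+0.00)/2 = 0.565, v̄ = (0.74+0.00)/2 = 0.37 → q = 5×0.565×0.37 = 1.045 m³/s
Q = Σ q = 2.174 m³/s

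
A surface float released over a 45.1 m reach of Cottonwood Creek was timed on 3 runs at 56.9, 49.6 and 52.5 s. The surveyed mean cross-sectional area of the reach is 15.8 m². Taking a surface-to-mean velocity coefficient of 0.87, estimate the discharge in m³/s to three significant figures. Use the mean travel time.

11.7 m³/s

t̄ = (56.9 + 49.6 + 52.5) / 3 = 53 s
v_surface = L / t̄ = 45.1 / 53 = 0.8509 m/s
v_mean = 0.87 × 0.8509 = 0.7403 m/s
Q = A × v_mean = 15.8 × 0.7403 = 11.70 m³/s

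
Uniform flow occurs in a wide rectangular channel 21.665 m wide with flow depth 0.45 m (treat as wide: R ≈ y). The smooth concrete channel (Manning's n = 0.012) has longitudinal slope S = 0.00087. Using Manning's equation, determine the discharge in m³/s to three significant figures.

14.1 m³/s

A = b·y = 21.665 × 0.45 = 9.749 m²
Wide channel: R ≈ y = 0.45 m
Q = (1/n)·A·R^(2/3)·S^(1/2) = (1/0.012) × 9.749 × 0.4500^(2/3) × 0.00087^(1/2) = 14.07 m³/s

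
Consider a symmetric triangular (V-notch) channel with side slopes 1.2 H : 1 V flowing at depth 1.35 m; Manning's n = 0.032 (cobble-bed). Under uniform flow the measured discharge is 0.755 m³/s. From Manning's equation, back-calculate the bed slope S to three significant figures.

A = z·y² = 1.2×1.35² = 2.187 m²
P = 2y√(1+z²) = 2×1.35×√(1+1.2²) = 4.218 m
R = A/P = 2.187/4.218 = 0.5185 m
S = (Q·n / (1·A·R^(2/3)))² = (0.755×0.032 / (1×2.187×0.6454))² = 0.0002929

0.000293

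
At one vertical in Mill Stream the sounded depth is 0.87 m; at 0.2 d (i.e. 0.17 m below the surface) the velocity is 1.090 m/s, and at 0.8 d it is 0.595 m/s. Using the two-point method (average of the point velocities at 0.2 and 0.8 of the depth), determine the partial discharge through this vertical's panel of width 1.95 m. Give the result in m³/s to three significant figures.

v̄ = (1.090 + 0.595) / 2 = 0.8425 m/s
q = v̄ × d × w = 0.8425 × 0.87 × 1.95 = 1.429 m³/s

1.43 m³/s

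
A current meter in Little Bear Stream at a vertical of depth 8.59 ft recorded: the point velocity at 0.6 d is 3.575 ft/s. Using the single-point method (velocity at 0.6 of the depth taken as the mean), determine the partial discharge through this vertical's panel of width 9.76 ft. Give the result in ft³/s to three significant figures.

300 ft³/s

v̄ = v₀.₆ = 3.575 ft/s
q = v̄ × d × w = 3.575 × 8.59 × 9.76 = 299.7 ft³/s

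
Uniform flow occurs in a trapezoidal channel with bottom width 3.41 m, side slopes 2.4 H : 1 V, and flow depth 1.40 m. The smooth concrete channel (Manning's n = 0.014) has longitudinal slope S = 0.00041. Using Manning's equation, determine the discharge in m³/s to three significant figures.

A = (b + z·y)·y = (3.41 + 2.4×1.40)×1.40 = 9.478 m²
P = b + 2y√(1+z²) = 3.41 + 2×1.40×√(1+2.4²) = 10.69 m
R = A/P = 9.478/10.69 = 0.8866 m
Q = (1/n)·A·R^(2/3)·S^(1/2) = (1/0.014) × 9.478 × 0.8866^(2/3) × 0.00041^(1/2) = 12.65 m³/s

12.7 m³/s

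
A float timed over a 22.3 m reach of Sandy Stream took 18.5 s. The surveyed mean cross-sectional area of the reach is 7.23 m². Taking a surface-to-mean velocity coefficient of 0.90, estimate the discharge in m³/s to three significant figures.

v_surface = L / t̄ = 22.3 / 18.5 = 1.205 m/s
v_mean = 0.90 × 1.205 = 1.085 m/s
Q = A × v_mean = 7.23 × 1.085 = 7.844 m³/s

7.84 m³/s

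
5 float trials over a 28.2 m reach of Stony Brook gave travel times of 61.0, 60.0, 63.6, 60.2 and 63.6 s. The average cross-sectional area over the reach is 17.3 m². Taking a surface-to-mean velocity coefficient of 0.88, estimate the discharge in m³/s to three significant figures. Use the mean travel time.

6.96 m³/s

t̄ = (61.0 + 60.0 + 63.6 + 60.2 + 63.6) / 5 = 61.68 s
v_surface = L / t̄ = 28.2 / 61.68 = 0.4572 m/s
v_mean = 0.88 × 0.4572 = 0.4023 m/s
Q = A × v_mean = 17.3 × 0.4023 = 6.960 m³/s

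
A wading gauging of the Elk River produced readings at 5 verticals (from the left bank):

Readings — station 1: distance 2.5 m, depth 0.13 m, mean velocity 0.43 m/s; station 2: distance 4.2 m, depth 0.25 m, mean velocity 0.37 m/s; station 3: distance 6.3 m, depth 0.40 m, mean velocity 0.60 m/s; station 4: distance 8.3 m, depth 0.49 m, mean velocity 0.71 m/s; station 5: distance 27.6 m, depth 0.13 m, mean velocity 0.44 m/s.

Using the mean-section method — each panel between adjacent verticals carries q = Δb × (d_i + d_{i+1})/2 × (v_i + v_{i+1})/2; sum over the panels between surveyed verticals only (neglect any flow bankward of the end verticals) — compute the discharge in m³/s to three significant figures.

Panel 1-2: Δb = 1.7 m, d̄ = (0.13+0.25)/2 = 0.19, v̄ = (0.43+0.37)/2 = 0.4 → q = 1.7×0.19×0.4 = 0.1292 m³/s
Panel 2-3: Δb = 2.1 m, d̄ = (0.25+0.40)/2 = 0.325, v̄ = (0.37+0.60)/2 = 0.485 → q = 2.1×0.325×0.485 = 0.3310 m³/s
Panel 3-4: Δb = 2 m, d̄ = (0.40+0.49)/2 = 0.445, v̄ = (0.60+0.71)/2 = 0.655 → q = 2×0.445×0.655 = 0.5830 m³/s
Panel 4-5: Δb = 19.3 m, d̄ = (0.49+0.13)/2 = 0.31, v̄ = (0.71+0.44)/2 = 0.575 → q = 19.3×0.31×0.575 = 3.440 m³/s
Q = Σ q = 4.483 m³/s

4.48 m³/s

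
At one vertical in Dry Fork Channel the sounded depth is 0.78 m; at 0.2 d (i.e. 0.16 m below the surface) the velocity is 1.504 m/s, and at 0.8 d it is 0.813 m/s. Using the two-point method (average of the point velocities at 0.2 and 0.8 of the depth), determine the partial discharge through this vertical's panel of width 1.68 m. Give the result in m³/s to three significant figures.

1.52 m³/s

v̄ = (1.504 + 0.813) / 2 = 1.159 m/s
q = v̄ × d × w = 1.159 × 0.78 × 1.68 = 1.518 m³/s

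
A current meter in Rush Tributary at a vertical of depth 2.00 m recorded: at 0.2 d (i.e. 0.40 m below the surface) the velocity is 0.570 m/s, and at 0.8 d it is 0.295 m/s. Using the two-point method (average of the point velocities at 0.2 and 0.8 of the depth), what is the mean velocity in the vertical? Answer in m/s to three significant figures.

v̄ = (0.570 + 0.295) / 2 = 0.4325 m/s

0.433 m/s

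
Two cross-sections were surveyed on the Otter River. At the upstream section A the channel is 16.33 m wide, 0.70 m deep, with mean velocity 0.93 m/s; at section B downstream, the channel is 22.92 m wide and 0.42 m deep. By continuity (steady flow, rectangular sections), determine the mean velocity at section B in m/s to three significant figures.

1.10 m/s

Q = A₁V₁ = (16.33×0.70) × 0.93 = 10.63 m³/s
A₂ = 22.92 × 0.42 = 9.626 m²
V₂ = Q/A₂ = 10.63/9.626 = 1.104 m/s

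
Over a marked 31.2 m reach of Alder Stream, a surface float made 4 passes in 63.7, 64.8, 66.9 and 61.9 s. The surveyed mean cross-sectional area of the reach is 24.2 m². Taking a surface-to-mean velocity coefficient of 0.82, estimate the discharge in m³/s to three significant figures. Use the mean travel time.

t̄ = (63.7 + 64.8 + 66.9 + 61.9) / 4 = 64.325 s
v_surface = L / t̄ = 31.2 / 64.325 = 0.4850 m/s
v_mean = 0.82 × 0.4850 = 0.3977 m/s
Q = A × v_mean = 24.2 × 0.3977 = 9.625 m³/s

9.63 m³/s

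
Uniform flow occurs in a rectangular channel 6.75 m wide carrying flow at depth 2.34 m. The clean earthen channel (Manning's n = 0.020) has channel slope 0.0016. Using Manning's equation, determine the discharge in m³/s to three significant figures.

39.2 m³/s

A = b·y = 6.75 × 2.34 = 15.80 m²
P = b + 2y = 6.75 + 2×2.34 = 11.43 m
R = A/P = 15.80/11.43 = 1.382 m
Q = (1/n)·A·R^(2/3)·S^(1/2) = (1/0.020) × 15.80 × 1.382^(2/3) × 0.0016^(1/2) = 39.19 m³/s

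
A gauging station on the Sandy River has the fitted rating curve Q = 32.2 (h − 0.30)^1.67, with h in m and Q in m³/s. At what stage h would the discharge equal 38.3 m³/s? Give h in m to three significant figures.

1.41 m

h − h₀ = (Q/C)^(1/b) = (38.3/32.2)^(1/1.67) = 1.109 m
h = 0.30 + 1.109 = 1.409 m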